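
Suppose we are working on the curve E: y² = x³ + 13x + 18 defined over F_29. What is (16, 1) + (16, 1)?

(27, 10)

tangent at (16, 1): λ = (3·16² + 13)/(2·1) ≡ 27/2. 2⁻¹ ≡ 15 (mod 29), so λ ≡ 27·15 ≡ 28.
  x = λ² - 16 - 16 = 784 - 32 ≡ 27; y = λ·(16 - 27) - 1 ≡ 10. → (27, 10)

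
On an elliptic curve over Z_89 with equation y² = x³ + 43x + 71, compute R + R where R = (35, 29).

(66, 40)

tangent at (35, 29): λ = (3·35² + 43)/(2·29) ≡ 69/58. 58⁻¹ ≡ 66 (mod 89), so λ ≡ 69·66 ≡ 15.
  x = λ² - 35 - 35 = 225 - 70 ≡ 66; y = λ·(35 - 66) - 29 ≡ 40. → (66, 40)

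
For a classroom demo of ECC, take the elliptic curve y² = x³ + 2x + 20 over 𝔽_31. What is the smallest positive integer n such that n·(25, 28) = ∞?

2P: tangent at (25, 28): λ = (3·25² + 2)/(2·28) ≡ 17/25. 25⁻¹ ≡ 5 (mod 31), so λ ≡ 17·5 ≡ 23.
  x = λ² - 25 - 25 = 529 - 50 ≡ 14; y = λ·(25 - 14) - 28 ≡ 8. → (14, 8)
3P: (14, 8) + (25, 28). λ = (28 - 8)/(25 - 14) ≡ 20/11 mod 31. 11⁻¹ ≡ 17 (mod 31), so λ ≡ 30.
  x = λ² - 14 - 25 = 900 - 39 ≡ 24; y = λ·(14 - 24) - 8 ≡ 2. → (24, 2)
4P: (24, 2) + (25, 28). λ = (28 - 2)/(25 - 24) ≡ 26/1 mod 31. 1⁻¹ ≡ 1 (mod 31), so λ ≡ 26.
  x = λ² - 24 - 25 = 676 - 49 ≡ 7; y = λ·(24 - 7) - 2 ≡ 6. → (7, 6)
5P: (7, 6) + (25, 28). λ = (28 - 6)/(25 - 7) ≡ 22/18 mod 31. 18⁻¹ ≡ 19 (mod 31) since 18·19 = 342 ≡ 1, so λ ≡ 15.
  x = λ² - 7 - 25 = 225 - 32 ≡ 7; y = λ·(7 - 7) - 6 ≡ 25. → (7, 25)
6P: (7, 25) + (25, 28). λ = (28 - 25)/(25 - 7) ≡ 3/18 mod 31. 18⁻¹ ≡ 19 (mod 31), so λ ≡ 26.
  x = λ² - 7 - 25 = 676 - 32 ≡ 24; y = λ·(7 - 24) - 25 ≡ 29. → (24, 29)
7P: (24, 29) + (25, 28). λ = (28 - 29)/(25 - 24) ≡ 30/1 mod 31. 1⁻¹ ≡ 1 (mod 31) since 1·1 = 1 ≡ 1, so λ ≡ 30.
  x = λ² - 24 - 25 = 900 - 49 ≡ 14; y = λ·(24 - 14) - 29 ≡ 23. → (14, 23)
8P: (14, 23) + (25, 28). λ = (28 - 23)/(25 - 14) ≡ 5/11 mod 31. 11⁻¹ ≡ 17 (mod 31), so λ ≡ 23.
  x = λ² - 14 - 25 = 529 - 39 ≡ 25; y = λ·(14 - 25) - 23 ≡ 3. → (25, 3)
9P: (25, 3) + (25, 28): same x and y₁ ≡ -y₂, so the sum is ∞.
9P = ∞, so the order is 9.

9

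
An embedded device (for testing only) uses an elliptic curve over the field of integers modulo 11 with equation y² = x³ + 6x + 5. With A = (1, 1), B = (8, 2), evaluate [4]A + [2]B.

First 4A:
Repeated addition: build up to 4A.
2A: tangent at (1, 1): λ = (3·1² + 6)/(2·1) ≡ 9/2. 2⁻¹ ≡ 6 (mod 11), so λ ≡ 9·6 ≡ 10.
  x = λ² - 1 - 1 = 100 - 2 ≡ 10; y = λ·(1 - 10) - 1 ≡ 8. → (10, 8)
3A: (10, 8) + (1, 1). λ = (1 - 8)/(1 - 10) ≡ 4/2 mod 11. 2⁻¹ ≡ 6 (mod 11), so λ ≡ 2.
  x = λ² - 10 - 1 = 4 - 11 ≡ 4; y = λ·(10 - 4) - 8 ≡ 4. → (4, 4)
4A: (4, 4) + (1, 1). λ = (1 - 4)/(1 - 4) ≡ 8/8 mod 11. 8⁻¹ ≡ 7 (mod 11), so λ ≡ 1.
  x = λ² - 4 - 1 = 1 - 5 ≡ 7; y = λ·(4 - 7) - 4 ≡ 4. → (7, 4)
4A = (7, 4).
Next 2B:
Repeated addition: build up to 2B.
2B: tangent at (8, 2): λ = (3·8² + 6)/(2·2) ≡ 0/4. 4⁻¹ ≡ 3 (mod 11) since 4·3 = 12 ≡ 1, so λ ≡ 0·3 ≡ 0.
  x = λ² - 8 - 8 = 0 - 16 ≡ 6; y = λ·(8 - 6) - 2 ≡ 9. → (6, 9)
2B = (6, 9).
Finally 4A + 2B:
(7, 4) + (6, 9). λ = (9 - 4)/(6 - 7) ≡ 5/10 mod 11. 10⁻¹ ≡ 10 (mod 11) since 10·10 = 100 ≡ 1, so λ ≡ 6.
  x = λ² - 7 - 6 = 36 - 13 ≡ 1; y = λ·(7 - 1) - 4 ≡ 10. → (1, 10)

(1, 10)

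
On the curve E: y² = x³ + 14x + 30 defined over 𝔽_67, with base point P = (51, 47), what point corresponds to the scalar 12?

(15, 8)

Repeated addition: build up to 12P.
2P: tangent at (51, 47): λ = (3·51² + 14)/(2·47) ≡ 45/27. 27⁻¹ ≡ 5 (mod 67), so λ ≡ 45·5 ≡ 24.
  x = λ² - 51 - 51 = 576 - 102 ≡ 5; y = λ·(51 - 5) - 47 ≡ 52. → (5, 52)
3P: (5, 52) + (51, 47). λ = (47 - 52)/(51 - 5) ≡ 62/46 mod 67. 46⁻¹ ≡ 51 (mod 67) since 46·51 = 2346 ≡ 1, so λ ≡ 13.
  x = λ² - 5 - 51 = 169 - 56 ≡ 46; y = λ·(5 - 46) - 52 ≡ 18. → (46, 18)
4P: (46, 18) + (51, 47). λ = (47 - 18)/(51 - 46) ≡ 29/5 mod 67. 5⁻¹ ≡ 27 (mod 67) since 5·27 = 135 ≡ 1, so λ ≡ 46.
  x = λ² - 46 - 51 = 2116 - 97 ≡ 9; y = λ·(46 - 9) - 18 ≡ 9. → (9, 9)
5P: (9, 9) + (51, 47). λ = (47 - 9)/(51 - 9) ≡ 38/42 mod 67. 42⁻¹ ≡ 8 (mod 67) since 42·8 = 336 ≡ 1, so λ ≡ 36.
  x = λ² - 9 - 51 = 1296 - 60 ≡ 30; y = λ·(9 - 30) - 9 ≡ 39. → (30, 39)
6P: (30, 39) + (51, 47). λ = (47 - 39)/(51 - 30) ≡ 8/21 mod 67. 21⁻¹ ≡ 16 (mod 67) since 21·16 = 336 ≡ 1, so λ ≡ 61.
  x = λ² - 30 - 51 = 3721 - 81 ≡ 22; y = λ·(30 - 22) - 39 ≡ 47. → (22, 47)
7P: (22, 47) + (51, 47). λ = (47 - 47)/(51 - 22) ≡ 0/29 mod 67. 29⁻¹ ≡ 37 (mod 67) since 29·37 = 1073 ≡ 1, so λ ≡ 0.
  x = λ² - 22 - 51 = 0 - 73 ≡ 61; y = λ·(22 - 61) - 47 ≡ 20. → (61, 20)
8P: (61, 20) + (51, 47). λ = (47 - 20)/(51 - 61) ≡ 27/57 mod 67. 57⁻¹ ≡ 20 (mod 67) since 57·20 = 1140 ≡ 1, so λ ≡ 4.
  x = λ² - 61 - 51 = 16 - 112 ≡ 38; y = λ·(61 - 38) - 20 ≡ 5. → (38, 5)
9P: (38, 5) + (51, 47). λ = (47 - 5)/(51 - 38) ≡ 42/13 mod 67. 13⁻¹ ≡ 31 (mod 67) since 13·31 = 403 ≡ 1, so λ ≡ 29.
  x = λ² - 38 - 51 = 841 - 89 ≡ 15; y = λ·(38 - 15) - 5 ≡ 59. → (15, 59)
10P: (15, 59) + (51, 47). λ = (47 - 59)/(51 - 15) ≡ 55/36 mod 67. 36⁻¹ ≡ 54 (mod 67), so λ ≡ 22.
  x = λ² - 15 - 51 = 484 - 66 ≡ 16; y = λ·(15 - 16) - 59 ≡ 53. → (16, 53)
11P: (16, 53) + (51, 47). λ = (47 - 53)/(51 - 16) ≡ 61/35 mod 67. 35⁻¹ ≡ 23 (mod 67), so λ ≡ 63.
  x = λ² - 16 - 51 = 3969 - 67 ≡ 16; y = λ·(16 - 16) - 53 ≡ 14. → (16, 14)
12P: (16, 14) + (51, 47). λ = (47 - 14)/(51 - 16) ≡ 33/35 mod 67. 35⁻¹ ≡ 23 (mod 67), so λ ≡ 22.
  x = λ² - 16 - 51 = 484 - 67 ≡ 15; y = λ·(16 - 15) - 14 ≡ 8. → (15, 8)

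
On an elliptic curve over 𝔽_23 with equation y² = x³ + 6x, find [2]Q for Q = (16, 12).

tangent at (16, 12): λ = (3·16² + 6)/(2·12) ≡ 15/1. 1⁻¹ ≡ 1 (mod 23), so λ ≡ 15·1 ≡ 15.
  x = λ² - 16 - 16 = 225 - 32 ≡ 9; y = λ·(16 - 9) - 12 ≡ 1. → (9, 1)

(9, 1)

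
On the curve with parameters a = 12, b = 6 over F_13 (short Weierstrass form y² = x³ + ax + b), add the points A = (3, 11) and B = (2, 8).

(4, 12)

(3, 11) + (2, 8). λ = (8 - 11)/(2 - 3) ≡ 10/12 mod 13. 12⁻¹ ≡ 12 (mod 13), so λ ≡ 3.
  x = λ² - 3 - 2 = 9 - 5 ≡ 4; y = λ·(3 - 4) - 11 ≡ 12. → (4, 12)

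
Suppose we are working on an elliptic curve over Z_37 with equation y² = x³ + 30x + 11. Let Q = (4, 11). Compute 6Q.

(7, 3)

Repeated addition: build up to 6Q.
2Q: tangent at (4, 11): λ = (3·4² + 30)/(2·11) ≡ 4/22. 22⁻¹ ≡ 32 (mod 37), so λ ≡ 4·32 ≡ 17.
  x = λ² - 4 - 4 = 289 - 8 ≡ 22; y = λ·(4 - 22) - 11 ≡ 16. → (22, 16)
3Q: (22, 16) + (4, 11). λ = (11 - 16)/(4 - 22) ≡ 32/19 mod 37. 19⁻¹ ≡ 2 (mod 37), so λ ≡ 27.
  x = λ² - 22 - 4 = 729 - 26 ≡ 0; y = λ·(22 - 0) - 16 ≡ 23. → (0, 23)
4Q: (0, 23) + (4, 11). λ = (11 - 23)/(4 - 0) ≡ 25/4 mod 37. 4⁻¹ ≡ 28 (mod 37), so λ ≡ 34.
  x = λ² - 0 - 4 = 1156 - 4 ≡ 5; y = λ·(0 - 5) - 23 ≡ 29. → (5, 29)
5Q: (5, 29) + (4, 11). λ = (11 - 29)/(4 - 5) ≡ 19/36 mod 37. 36⁻¹ ≡ 36 (mod 37), so λ ≡ 18.
  x = λ² - 5 - 4 = 324 - 9 ≡ 19; y = λ·(5 - 19) - 29 ≡ 15. → (19, 15)
6Q: (19, 15) + (4, 11). λ = (11 - 15)/(4 - 19) ≡ 33/22 mod 37. 22⁻¹ ≡ 32 (mod 37) since 22·32 = 704 ≡ 1, so λ ≡ 20.
  x = λ² - 19 - 4 = 400 - 23 ≡ 7; y = λ·(19 - 7) - 15 ≡ 3. → (7, 3)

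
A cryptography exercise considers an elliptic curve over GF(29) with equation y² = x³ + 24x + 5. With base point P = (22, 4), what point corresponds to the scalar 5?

Repeated addition: build up to 5P.
2P: tangent at (22, 4): λ = (3·22² + 24)/(2·4) ≡ 26/8. 8⁻¹ ≡ 11 (mod 29), so λ ≡ 26·11 ≡ 25.
  x = λ² - 22 - 22 = 625 - 44 ≡ 1; y = λ·(22 - 1) - 4 ≡ 28. → (1, 28)
3P: (1, 28) + (22, 4). λ = (4 - 28)/(22 - 1) ≡ 5/21 mod 29. 21⁻¹ ≡ 18 (mod 29), so λ ≡ 3.
  x = λ² - 1 - 22 = 9 - 23 ≡ 15; y = λ·(1 - 15) - 28 ≡ 17. → (15, 17)
4P: (15, 17) + (22, 4). λ = (4 - 17)/(22 - 15) ≡ 16/7 mod 29. 7⁻¹ ≡ 25 (mod 29), so λ ≡ 23.
  x = λ² - 15 - 22 = 529 - 37 ≡ 28; y = λ·(15 - 28) - 17 ≡ 3. → (28, 3)
5P: (28, 3) + (22, 4). λ = (4 - 3)/(22 - 28) ≡ 1/23 mod 29. 23⁻¹ ≡ 24 (mod 29), so λ ≡ 24.
  x = λ² - 28 - 22 = 576 - 50 ≡ 4; y = λ·(28 - 4) - 3 ≡ 22. → (4, 22)

(4, 22)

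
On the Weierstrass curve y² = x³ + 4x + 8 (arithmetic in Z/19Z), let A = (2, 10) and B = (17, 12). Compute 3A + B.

O

First 3A:
Repeated addition: build up to 3A.
2A: tangent at (2, 10): λ = (3·2² + 4)/(2·10) ≡ 16/1. 1⁻¹ ≡ 1 (mod 19) since 1·1 = 1 ≡ 1, so λ ≡ 16·1 ≡ 16.
  x = λ² - 2 - 2 = 256 - 4 ≡ 5; y = λ·(2 - 5) - 10 ≡ 18. → (5, 18)
3A: (5, 18) + (2, 10). λ = (10 - 18)/(2 - 5) ≡ 11/16 mod 19. 16⁻¹ ≡ 6 (mod 19) since 16·6 = 96 ≡ 1, so λ ≡ 9.
  x = λ² - 5 - 2 = 81 - 7 ≡ 17; y = λ·(5 - 17) - 18 ≡ 7. → (17, 7)
3A = (17, 7).
Finally 3A + B:
(17, 7) + (17, 12): same x and y₁ ≡ -y₂, so the sum is O.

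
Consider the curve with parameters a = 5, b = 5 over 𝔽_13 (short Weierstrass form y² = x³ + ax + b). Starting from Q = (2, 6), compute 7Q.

(2, 6)

Repeated addition: build up to 7Q.
2Q: tangent at (2, 6): λ = (3·2² + 5)/(2·6) ≡ 4/12. 12⁻¹ ≡ 12 (mod 13), so λ ≡ 4·12 ≡ 9.
  x = λ² - 2 - 2 = 81 - 4 ≡ 12; y = λ·(2 - 12) - 6 ≡ 8. → (12, 8)
3Q: (12, 8) + (2, 6). λ = (6 - 8)/(2 - 12) ≡ 11/3 mod 13. 3⁻¹ ≡ 9 (mod 13) since 3·9 = 27 ≡ 1, so λ ≡ 8.
  x = λ² - 12 - 2 = 64 - 14 ≡ 11; y = λ·(12 - 11) - 8 ≡ 0. → (11, 0)
4Q: (11, 0) + (2, 6). λ = (6 - 0)/(2 - 11) ≡ 6/4 mod 13. 4⁻¹ ≡ 10 (mod 13) since 4·10 = 40 ≡ 1, so λ ≡ 8.
  x = λ² - 11 - 2 = 64 - 13 ≡ 12; y = λ·(11 - 12) - 0 ≡ 5. → (12, 5)
5Q: (12, 5) + (2, 6). λ = (6 - 5)/(2 - 12) ≡ 1/3 mod 13. 3⁻¹ ≡ 9 (mod 13), so λ ≡ 9.
  x = λ² - 12 - 2 = 81 - 14 ≡ 2; y = λ·(12 - 2) - 5 ≡ 7. → (2, 7)
6Q: (2, 7) + (2, 6): same x and y₁ ≡ -y₂, so the sum is the point at infinity.
7Q: the point at infinity + (2, 6) = (2, 6) (identity).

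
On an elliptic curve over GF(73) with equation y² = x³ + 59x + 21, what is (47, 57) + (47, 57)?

tangent at (47, 57): λ = (3·47² + 59)/(2·57) ≡ 43/41. 41⁻¹ ≡ 57 (mod 73), so λ ≡ 43·57 ≡ 42.
  x = λ² - 47 - 47 = 1764 - 94 ≡ 64; y = λ·(47 - 64) - 57 ≡ 32. → (64, 32)

(64, 32)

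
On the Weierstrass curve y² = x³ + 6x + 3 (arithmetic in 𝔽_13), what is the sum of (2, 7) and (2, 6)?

The two points share x = 2 and their y-coordinates satisfy 7 + 6 ≡ 0 (mod 13), so they are inverses. Their sum is O.

O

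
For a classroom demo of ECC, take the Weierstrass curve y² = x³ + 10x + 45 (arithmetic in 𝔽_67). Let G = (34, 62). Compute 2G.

(61, 29)

tangent at (34, 62): λ = (3·34² + 10)/(2·62) ≡ 61/57. 57⁻¹ ≡ 20 (mod 67), so λ ≡ 61·20 ≡ 14.
  x = λ² - 34 - 34 = 196 - 68 ≡ 61; y = λ·(34 - 61) - 62 ≡ 29. → (61, 29)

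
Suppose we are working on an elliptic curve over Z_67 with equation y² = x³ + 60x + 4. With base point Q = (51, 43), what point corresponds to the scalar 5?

Double-and-add on 5 = (101)₂. Start with Q = (51, 43) for the leading 1-bit.
double: tangent at (51, 43): λ = (3·51² + 60)/(2·43) ≡ 24/19. 19⁻¹ ≡ 60 (mod 67), so λ ≡ 24·60 ≡ 33.
  x = λ² - 51 - 51 = 1089 - 102 ≡ 49; y = λ·(51 - 49) - 43 ≡ 23. → (49, 23)
double: tangent at (49, 23): λ = (3·49² + 60)/(2·23) ≡ 27/46. 46⁻¹ ≡ 51 (mod 67), so λ ≡ 27·51 ≡ 37.
  x = λ² - 49 - 49 = 1369 - 98 ≡ 65; y = λ·(49 - 65) - 23 ≡ 55. → (65, 55)
add Q: (65, 55) + (51, 43). λ = (43 - 55)/(51 - 65) ≡ 55/53 mod 67. 53⁻¹ ≡ 43 (mod 67), so λ ≡ 20.
  x = λ² - 65 - 51 = 400 - 116 ≡ 16; y = λ·(65 - 16) - 55 ≡ 54. → (16, 54)

(16, 54)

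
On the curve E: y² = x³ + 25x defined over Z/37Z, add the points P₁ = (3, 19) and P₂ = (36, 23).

(36, 14)

(3, 19) + (36, 23). λ = (23 - 19)/(36 - 3) ≡ 4/33 mod 37. 33⁻¹ ≡ 9 (mod 37) since 33·9 = 297 ≡ 1, so λ ≡ 36.
  x = λ² - 3 - 36 = 1296 - 39 ≡ 36; y = λ·(3 - 36) - 19 ≡ 14. → (36, 14)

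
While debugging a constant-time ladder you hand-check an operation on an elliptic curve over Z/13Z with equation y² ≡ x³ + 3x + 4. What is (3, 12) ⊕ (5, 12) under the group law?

(5, 1)

(3, 12) + (5, 12). λ = (12 - 12)/(5 - 3) ≡ 0/2 mod 13. 2⁻¹ ≡ 7 (mod 13), so λ ≡ 0.
  x = λ² - 3 - 5 = 0 - 8 ≡ 5; y = λ·(3 - 5) - 12 ≡ 1. → (5, 1)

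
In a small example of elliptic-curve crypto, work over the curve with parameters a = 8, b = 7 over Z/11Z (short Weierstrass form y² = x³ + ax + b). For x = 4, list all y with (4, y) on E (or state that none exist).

x³ + 8x + 7 = 103 ≡ 4 (mod 11).
Square roots of 4 mod 11: 2 and 9 (since 2² = 4 ≡ 4).

2, 9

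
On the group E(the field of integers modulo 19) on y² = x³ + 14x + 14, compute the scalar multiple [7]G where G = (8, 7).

Repeated addition: build up to 7G.
2G: tangent at (8, 7): λ = (3·8² + 14)/(2·7) ≡ 16/14. 14⁻¹ ≡ 15 (mod 19) since 14·15 = 210 ≡ 1, so λ ≡ 16·15 ≡ 12.
  x = λ² - 8 - 8 = 144 - 16 ≡ 14; y = λ·(8 - 14) - 7 ≡ 16. → (14, 16)
3G: (14, 16) + (8, 7). λ = (7 - 16)/(8 - 14) ≡ 10/13 mod 19. 13⁻¹ ≡ 3 (mod 19) since 13·3 = 39 ≡ 1, so λ ≡ 11.
  x = λ² - 14 - 8 = 121 - 22 ≡ 4; y = λ·(14 - 4) - 16 ≡ 18. → (4, 18)
4G: (4, 18) + (8, 7). λ = (7 - 18)/(8 - 4) ≡ 8/4 mod 19. 4⁻¹ ≡ 5 (mod 19) since 4·5 = 20 ≡ 1, so λ ≡ 2.
  x = λ² - 4 - 8 = 4 - 12 ≡ 11; y = λ·(4 - 11) - 18 ≡ 6. → (11, 6)
5G: (11, 6) + (8, 7). λ = (7 - 6)/(8 - 11) ≡ 1/16 mod 19. 16⁻¹ ≡ 6 (mod 19), so λ ≡ 6.
  x = λ² - 11 - 8 = 36 - 19 ≡ 17; y = λ·(11 - 17) - 6 ≡ 15. → (17, 15)
6G: (17, 15) + (8, 7). λ = (7 - 15)/(8 - 17) ≡ 11/10 mod 19. 10⁻¹ ≡ 2 (mod 19), so λ ≡ 3.
  x = λ² - 17 - 8 = 9 - 25 ≡ 3; y = λ·(17 - 3) - 15 ≡ 8. → (3, 8)
7G: (3, 8) + (8, 7). λ = (7 - 8)/(8 - 3) ≡ 18/5 mod 19. 5⁻¹ ≡ 4 (mod 19), so λ ≡ 15.
  x = λ² - 3 - 8 = 225 - 11 ≡ 5; y = λ·(3 - 5) - 8 ≡ 0. → (5, 0)

(5, 0)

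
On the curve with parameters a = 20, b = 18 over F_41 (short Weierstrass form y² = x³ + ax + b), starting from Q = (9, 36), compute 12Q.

Double-and-add on 12 = (1100)₂. Start with Q = (9, 36) for the leading 1-bit.
double: tangent at (9, 36): λ = (3·9² + 20)/(2·36) ≡ 17/31. 31⁻¹ ≡ 4 (mod 41), so λ ≡ 17·4 ≡ 27.
  x = λ² - 9 - 9 = 729 - 18 ≡ 14; y = λ·(9 - 14) - 36 ≡ 34. → (14, 34)
add Q: (14, 34) + (9, 36). λ = (36 - 34)/(9 - 14) ≡ 2/36 mod 41. 36⁻¹ ≡ 8 (mod 41), so λ ≡ 16.
  x = λ² - 14 - 9 = 256 - 23 ≡ 28; y = λ·(14 - 28) - 34 ≡ 29. → (28, 29)
double: tangent at (28, 29): λ = (3·28² + 20)/(2·29) ≡ 35/17. 17⁻¹ ≡ 29 (mod 41) since 17·29 = 493 ≡ 1, so λ ≡ 35·29 ≡ 31.
  x = λ² - 28 - 28 = 961 - 56 ≡ 3; y = λ·(28 - 3) - 29 ≡ 8. → (3, 8)
double: tangent at (3, 8): λ = (3·3² + 20)/(2·8) ≡ 6/16. 16⁻¹ ≡ 18 (mod 41), so λ ≡ 6·18 ≡ 26.
  x = λ² - 3 - 3 = 676 - 6 ≡ 14; y = λ·(3 - 14) - 8 ≡ 34. → (14, 34)

(14, 34)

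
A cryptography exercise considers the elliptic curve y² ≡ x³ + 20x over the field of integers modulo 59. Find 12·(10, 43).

O

Write G = (10, 43).
Double-and-add on 12 = (1100)₂. Start with G = (10, 43) for the leading 1-bit.
double: tangent at (10, 43): λ = (3·10² + 20)/(2·43) ≡ 25/27. 27⁻¹ ≡ 35 (mod 59), so λ ≡ 25·35 ≡ 49.
  x = λ² - 10 - 10 = 2401 - 20 ≡ 21; y = λ·(10 - 21) - 43 ≡ 8. → (21, 8)
add G: (21, 8) + (10, 43). λ = (43 - 8)/(10 - 21) ≡ 35/48 mod 59. 48⁻¹ ≡ 16 (mod 59) since 48·16 = 768 ≡ 1, so λ ≡ 29.
  x = λ² - 21 - 10 = 841 - 31 ≡ 43; y = λ·(21 - 43) - 8 ≡ 3. → (43, 3)
double: tangent at (43, 3): λ = (3·43² + 20)/(2·3) ≡ 21/6. 6⁻¹ ≡ 10 (mod 59) since 6·10 = 60 ≡ 1, so λ ≡ 21·10 ≡ 33.
  x = λ² - 43 - 43 = 1089 - 86 ≡ 0; y = λ·(43 - 0) - 3 ≡ 0. → (0, 0)
double: (0, 0) + (0, 0): same x and y₁ ≡ -y₂, so the sum is 𝒪.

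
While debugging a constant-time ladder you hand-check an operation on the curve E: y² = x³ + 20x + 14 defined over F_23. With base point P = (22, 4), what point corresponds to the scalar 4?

Repeated addition: build up to 4P.
2P: tangent at (22, 4): λ = (3·22² + 20)/(2·4) ≡ 0/8. 8⁻¹ ≡ 3 (mod 23), so λ ≡ 0·3 ≡ 0.
  x = λ² - 22 - 22 = 0 - 44 ≡ 2; y = λ·(22 - 2) - 4 ≡ 19. → (2, 19)
3P: (2, 19) + (22, 4). λ = (4 - 19)/(22 - 2) ≡ 8/20 mod 23. 20⁻¹ ≡ 15 (mod 23) since 20·15 = 300 ≡ 1, so λ ≡ 5.
  x = λ² - 2 - 22 = 25 - 24 ≡ 1; y = λ·(2 - 1) - 19 ≡ 9. → (1, 9)
4P: (1, 9) + (22, 4). λ = (4 - 9)/(22 - 1) ≡ 18/21 mod 23. 21⁻¹ ≡ 11 (mod 23) since 21·11 = 231 ≡ 1, so λ ≡ 14.
  x = λ² - 1 - 22 = 196 - 23 ≡ 12; y = λ·(1 - 12) - 9 ≡ 21. → (12, 21)

(12, 21)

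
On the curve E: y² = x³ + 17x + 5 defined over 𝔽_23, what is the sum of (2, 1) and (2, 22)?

The two points share x = 2 and their y-coordinates satisfy 1 + 22 ≡ 0 (mod 23), so they are inverses. Their sum is O.

O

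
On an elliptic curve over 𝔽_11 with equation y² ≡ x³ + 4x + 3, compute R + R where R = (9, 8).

(5, 7)

tangent at (9, 8): λ = (3·9² + 4)/(2·8) ≡ 5/5. 5⁻¹ ≡ 9 (mod 11), so λ ≡ 5·9 ≡ 1.
  x = λ² - 9 - 9 = 1 - 18 ≡ 5; y = λ·(9 - 5) - 8 ≡ 7. → (5, 7)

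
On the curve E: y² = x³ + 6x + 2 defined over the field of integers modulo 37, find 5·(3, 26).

Write Q = (3, 26).
Repeated addition: build up to 5Q.
2Q: tangent at (3, 26): λ = (3·3² + 6)/(2·26) ≡ 33/15. 15⁻¹ ≡ 5 (mod 37) since 15·5 = 75 ≡ 1, so λ ≡ 33·5 ≡ 17.
  x = λ² - 3 - 3 = 289 - 6 ≡ 24; y = λ·(3 - 24) - 26 ≡ 24. → (24, 24)
3Q: (24, 24) + (3, 26). λ = (26 - 24)/(3 - 24) ≡ 2/16 mod 37. 16⁻¹ ≡ 7 (mod 37), so λ ≡ 14.
  x = λ² - 24 - 3 = 196 - 27 ≡ 21; y = λ·(24 - 21) - 24 ≡ 18. → (21, 18)
4Q: (21, 18) + (3, 26). λ = (26 - 18)/(3 - 21) ≡ 8/19 mod 37. 19⁻¹ ≡ 2 (mod 37), so λ ≡ 16.
  x = λ² - 21 - 3 = 256 - 24 ≡ 10; y = λ·(21 - 10) - 18 ≡ 10. → (10, 10)
5Q: (10, 10) + (3, 26). λ = (26 - 10)/(3 - 10) ≡ 16/30 mod 37. 30⁻¹ ≡ 21 (mod 37) since 30·21 = 630 ≡ 1, so λ ≡ 3.
  x = λ² - 10 - 3 = 9 - 13 ≡ 33; y = λ·(10 - 33) - 10 ≡ 32. → (33, 32)

(33, 32)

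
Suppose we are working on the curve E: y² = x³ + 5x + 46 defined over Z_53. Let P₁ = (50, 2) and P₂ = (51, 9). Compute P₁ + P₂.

(1, 23)

(50, 2) + (51, 9). λ = (9 - 2)/(51 - 50) ≡ 7/1 mod 53. 1⁻¹ ≡ 1 (mod 53) since 1·1 = 1 ≡ 1, so λ ≡ 7.
  x = λ² - 50 - 51 = 49 - 101 ≡ 1; y = λ·(50 - 1) - 2 ≡ 23. → (1, 23)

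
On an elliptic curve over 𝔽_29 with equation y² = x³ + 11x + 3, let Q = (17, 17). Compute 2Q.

tangent at (17, 17): λ = (3·17² + 11)/(2·17) ≡ 8/5. 5⁻¹ ≡ 6 (mod 29) since 5·6 = 30 ≡ 1, so λ ≡ 8·6 ≡ 19.
  x = λ² - 17 - 17 = 361 - 34 ≡ 8; y = λ·(17 - 8) - 17 ≡ 9. → (8, 9)

(8, 9)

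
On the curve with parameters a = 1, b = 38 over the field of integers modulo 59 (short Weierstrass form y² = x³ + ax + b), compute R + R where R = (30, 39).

tangent at (30, 39): λ = (3·30² + 1)/(2·39) ≡ 46/19. 19⁻¹ ≡ 28 (mod 59), so λ ≡ 46·28 ≡ 49.
  x = λ² - 30 - 30 = 2401 - 60 ≡ 40; y = λ·(30 - 40) - 39 ≡ 2. → (40, 2)

(40, 2)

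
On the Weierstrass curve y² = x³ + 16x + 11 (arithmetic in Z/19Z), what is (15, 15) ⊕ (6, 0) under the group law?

(15, 15) + (6, 0). λ = (0 - 15)/(6 - 15) ≡ 4/10 mod 19. 10⁻¹ ≡ 2 (mod 19), so λ ≡ 8.
  x = λ² - 15 - 6 = 64 - 21 ≡ 5; y = λ·(15 - 5) - 15 ≡ 8. → (5, 8)

(5, 8)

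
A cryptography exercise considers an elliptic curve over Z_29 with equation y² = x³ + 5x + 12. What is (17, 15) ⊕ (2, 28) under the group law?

(19, 8)

(17, 15) + (2, 28). λ = (28 - 15)/(2 - 17) ≡ 13/14 mod 29. 14⁻¹ ≡ 27 (mod 29) since 14·27 = 378 ≡ 1, so λ ≡ 3.
  x = λ² - 17 - 2 = 9 - 19 ≡ 19; y = λ·(17 - 19) - 15 ≡ 8. → (19, 8)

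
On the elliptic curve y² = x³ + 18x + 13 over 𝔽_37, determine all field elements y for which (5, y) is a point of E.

x³ + 18x + 13 = 228 ≡ 6 (mod 37).
6 is a non-residue mod 37; no y exists.

none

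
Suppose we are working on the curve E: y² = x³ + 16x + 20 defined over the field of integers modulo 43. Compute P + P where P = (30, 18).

(27, 22)

tangent at (30, 18): λ = (3·30² + 16)/(2·18) ≡ 7/36. 36⁻¹ ≡ 6 (mod 43), so λ ≡ 7·6 ≡ 42.
  x = λ² - 30 - 30 = 1764 - 60 ≡ 27; y = λ·(30 - 27) - 18 ≡ 22. → (27, 22)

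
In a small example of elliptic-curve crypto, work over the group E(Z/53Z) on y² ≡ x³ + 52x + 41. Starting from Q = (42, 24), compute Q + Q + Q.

Repeated addition: build up to 3Q.
2Q: tangent at (42, 24): λ = (3·42² + 52)/(2·24) ≡ 44/48. 48⁻¹ ≡ 21 (mod 53) since 48·21 = 1008 ≡ 1, so λ ≡ 44·21 ≡ 23.
  x = λ² - 42 - 42 = 529 - 84 ≡ 21; y = λ·(42 - 21) - 24 ≡ 35. → (21, 35)
3Q: (21, 35) + (42, 24). λ = (24 - 35)/(42 - 21) ≡ 42/21 mod 53. 21⁻¹ ≡ 48 (mod 53) since 21·48 = 1008 ≡ 1, so λ ≡ 2.
  x = λ² - 21 - 42 = 4 - 63 ≡ 47; y = λ·(21 - 47) - 35 ≡ 19. → (47, 19)

(47, 19)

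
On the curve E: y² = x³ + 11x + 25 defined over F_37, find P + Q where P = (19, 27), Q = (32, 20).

(13, 21)

(19, 27) + (32, 20). λ = (20 - 27)/(32 - 19) ≡ 30/13 mod 37. 13⁻¹ ≡ 20 (mod 37), so λ ≡ 8.
  x = λ² - 19 - 32 = 64 - 51 ≡ 13; y = λ·(19 - 13) - 27 ≡ 21. → (13, 21)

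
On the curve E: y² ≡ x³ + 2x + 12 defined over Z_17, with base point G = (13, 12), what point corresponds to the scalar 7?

Double-and-add on 7 = (111)₂. Start with G = (13, 12) for the leading 1-bit.
double: tangent at (13, 12): λ = (3·13² + 2)/(2·12) ≡ 16/7. 7⁻¹ ≡ 5 (mod 17), so λ ≡ 16·5 ≡ 12.
  x = λ² - 13 - 13 = 144 - 26 ≡ 16; y = λ·(13 - 16) - 12 ≡ 3. → (16, 3)
add G: (16, 3) + (13, 12). λ = (12 - 3)/(13 - 16) ≡ 9/14 mod 17. 14⁻¹ ≡ 11 (mod 17), so λ ≡ 14.
  x = λ² - 16 - 13 = 196 - 29 ≡ 14; y = λ·(16 - 14) - 3 ≡ 8. → (14, 8)
double: tangent at (14, 8): λ = (3·14² + 2)/(2·8) ≡ 12/16. 16⁻¹ ≡ 16 (mod 17) since 16·16 = 256 ≡ 1, so λ ≡ 12·16 ≡ 5.
  x = λ² - 14 - 14 = 25 - 28 ≡ 14; y = λ·(14 - 14) - 8 ≡ 9. → (14, 9)
add G: (14, 9) + (13, 12). λ = (12 - 9)/(13 - 14) ≡ 3/16 mod 17. 16⁻¹ ≡ 16 (mod 17), so λ ≡ 14.
  x = λ² - 14 - 13 = 196 - 27 ≡ 16; y = λ·(14 - 16) - 9 ≡ 14. → (16, 14)

(16, 14)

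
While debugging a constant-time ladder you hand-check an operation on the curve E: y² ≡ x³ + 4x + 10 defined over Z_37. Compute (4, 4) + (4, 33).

The two points share x = 4 and their y-coordinates satisfy 4 + 33 ≡ 0 (mod 37), so they are inverses. Their sum is O.

O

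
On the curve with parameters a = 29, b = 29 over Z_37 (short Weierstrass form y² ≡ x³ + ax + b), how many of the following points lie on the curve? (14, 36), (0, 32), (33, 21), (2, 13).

2

(14, 36): 36² ≡ 1, rhs ≡ 34 → off.
(0, 32): 32² ≡ 25, rhs ≡ 29 → off.
(33, 21): 21² ≡ 34, rhs ≡ 34 → on.
(2, 13): 13² ≡ 21, rhs ≡ 21 → on.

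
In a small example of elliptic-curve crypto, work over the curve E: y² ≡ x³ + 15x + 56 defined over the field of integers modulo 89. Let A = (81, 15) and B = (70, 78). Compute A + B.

(37, 0)

(81, 15) + (70, 78). λ = (78 - 15)/(70 - 81) ≡ 63/78 mod 89. 78⁻¹ ≡ 8 (mod 89), so λ ≡ 59.
  x = λ² - 81 - 70 = 3481 - 151 ≡ 37; y = λ·(81 - 37) - 15 ≡ 0. → (37, 0)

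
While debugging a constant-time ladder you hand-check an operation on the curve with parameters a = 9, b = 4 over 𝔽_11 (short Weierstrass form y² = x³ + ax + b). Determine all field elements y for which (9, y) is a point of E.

0

x³ + 9x + 4 = 814 ≡ 0 (mod 11).
Only y = 0 satisfies y² ≡ 0.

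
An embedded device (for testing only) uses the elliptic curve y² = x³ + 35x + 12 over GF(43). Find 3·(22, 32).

Write Q = (22, 32).
Repeated addition: build up to 3Q.
2Q: tangent at (22, 32): λ = (3·22² + 35)/(2·32) ≡ 25/21. 21⁻¹ ≡ 41 (mod 43), so λ ≡ 25·41 ≡ 36.
  x = λ² - 22 - 22 = 1296 - 44 ≡ 5; y = λ·(22 - 5) - 32 ≡ 21. → (5, 21)
3Q: (5, 21) + (22, 32). λ = (32 - 21)/(22 - 5) ≡ 11/17 mod 43. 17⁻¹ ≡ 38 (mod 43) since 17·38 = 646 ≡ 1, so λ ≡ 31.
  x = λ² - 5 - 22 = 961 - 27 ≡ 31; y = λ·(5 - 31) - 21 ≡ 33. → (31, 33)

(31, 33)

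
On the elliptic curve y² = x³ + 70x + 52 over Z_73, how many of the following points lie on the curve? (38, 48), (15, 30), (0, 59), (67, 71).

1

(38, 48): 48² ≡ 41, rhs ≡ 60 → off.
(15, 30): 30² ≡ 24, rhs ≡ 24 → on.
(0, 59): 59² ≡ 50, rhs ≡ 52 → off.
(67, 71): 71² ≡ 4, rhs ≡ 0 → off.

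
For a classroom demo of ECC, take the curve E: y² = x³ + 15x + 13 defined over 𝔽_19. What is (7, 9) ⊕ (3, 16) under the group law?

(18, 15)

(7, 9) + (3, 16). λ = (16 - 9)/(3 - 7) ≡ 7/15 mod 19. 15⁻¹ ≡ 14 (mod 19), so λ ≡ 3.
  x = λ² - 7 - 3 = 9 - 10 ≡ 18; y = λ·(7 - 18) - 9 ≡ 15. → (18, 15)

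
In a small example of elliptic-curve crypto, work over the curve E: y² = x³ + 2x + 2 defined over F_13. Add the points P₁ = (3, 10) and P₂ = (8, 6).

(3, 10) + (8, 6). λ = (6 - 10)/(8 - 3) ≡ 9/5 mod 13. 5⁻¹ ≡ 8 (mod 13), so λ ≡ 7.
  x = λ² - 3 - 8 = 49 - 11 ≡ 12; y = λ·(3 - 12) - 10 ≡ 5. → (12, 5)

(12, 5)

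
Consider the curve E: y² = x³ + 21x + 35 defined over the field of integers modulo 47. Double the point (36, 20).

(7, 14)

tangent at (36, 20): λ = (3·36² + 21)/(2·20) ≡ 8/40. 40⁻¹ ≡ 20 (mod 47) since 40·20 = 800 ≡ 1, so λ ≡ 8·20 ≡ 19.
  x = λ² - 36 - 36 = 361 - 72 ≡ 7; y = λ·(36 - 7) - 20 ≡ 14. → (7, 14)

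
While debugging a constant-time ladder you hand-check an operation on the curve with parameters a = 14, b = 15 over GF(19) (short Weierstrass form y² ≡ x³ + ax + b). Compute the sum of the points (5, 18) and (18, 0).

(5, 1)

(5, 18) + (18, 0). λ = (0 - 18)/(18 - 5) ≡ 1/13 mod 19. 13⁻¹ ≡ 3 (mod 19), so λ ≡ 3.
  x = λ² - 5 - 18 = 9 - 23 ≡ 5; y = λ·(5 - 5) - 18 ≡ 1. → (5, 1)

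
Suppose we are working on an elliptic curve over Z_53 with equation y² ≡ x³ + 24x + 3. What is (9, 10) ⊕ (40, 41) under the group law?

(5, 47)

(9, 10) + (40, 41). λ = (41 - 10)/(40 - 9) ≡ 31/31 mod 53. 31⁻¹ ≡ 12 (mod 53), so λ ≡ 1.
  x = λ² - 9 - 40 = 1 - 49 ≡ 5; y = λ·(9 - 5) - 10 ≡ 47. → (5, 47)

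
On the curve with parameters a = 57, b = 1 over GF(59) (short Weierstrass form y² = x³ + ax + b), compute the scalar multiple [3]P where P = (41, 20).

(11, 37)

Repeated addition: build up to 3P.
2P: tangent at (41, 20): λ = (3·41² + 57)/(2·20) ≡ 26/40. 40⁻¹ ≡ 31 (mod 59), so λ ≡ 26·31 ≡ 39.
  x = λ² - 41 - 41 = 1521 - 82 ≡ 23; y = λ·(41 - 23) - 20 ≡ 33. → (23, 33)
3P: (23, 33) + (41, 20). λ = (20 - 33)/(41 - 23) ≡ 46/18 mod 59. 18⁻¹ ≡ 23 (mod 59), so λ ≡ 55.
  x = λ² - 23 - 41 = 3025 - 64 ≡ 11; y = λ·(23 - 11) - 33 ≡ 37. → (11, 37)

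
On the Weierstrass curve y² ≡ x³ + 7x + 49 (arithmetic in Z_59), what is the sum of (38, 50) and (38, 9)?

The two points share x = 38 and their y-coordinates satisfy 50 + 9 ≡ 0 (mod 59), so they are inverses. Their sum is 𝒪.

O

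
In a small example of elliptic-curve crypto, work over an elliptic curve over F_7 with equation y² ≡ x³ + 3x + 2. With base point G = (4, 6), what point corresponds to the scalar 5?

Repeated addition: build up to 5G.
2G: tangent at (4, 6): λ = (3·4² + 3)/(2·6) ≡ 2/5. 5⁻¹ ≡ 3 (mod 7), so λ ≡ 2·3 ≡ 6.
  x = λ² - 4 - 4 = 36 - 8 ≡ 0; y = λ·(4 - 0) - 6 ≡ 4. → (0, 4)
3G: (0, 4) + (4, 6). λ = (6 - 4)/(4 - 0) ≡ 2/4 mod 7. 4⁻¹ ≡ 2 (mod 7) since 4·2 = 8 ≡ 1, so λ ≡ 4.
  x = λ² - 0 - 4 = 16 - 4 ≡ 5; y = λ·(0 - 5) - 4 ≡ 4. → (5, 4)
4G: (5, 4) + (4, 6). λ = (6 - 4)/(4 - 5) ≡ 2/6 mod 7. 6⁻¹ ≡ 6 (mod 7), so λ ≡ 5.
  x = λ² - 5 - 4 = 25 - 9 ≡ 2; y = λ·(5 - 2) - 4 ≡ 4. → (2, 4)
5G: (2, 4) + (4, 6). λ = (6 - 4)/(4 - 2) ≡ 2/2 mod 7. 2⁻¹ ≡ 4 (mod 7) since 2·4 = 8 ≡ 1, so λ ≡ 1.
  x = λ² - 2 - 4 = 1 - 6 ≡ 2; y = λ·(2 - 2) - 4 ≡ 3. → (2, 3)

(2, 3)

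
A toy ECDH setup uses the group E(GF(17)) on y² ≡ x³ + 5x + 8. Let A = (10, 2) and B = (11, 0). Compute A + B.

(10, 2) + (11, 0). λ = (0 - 2)/(11 - 10) ≡ 15/1 mod 17. 1⁻¹ ≡ 1 (mod 17) since 1·1 = 1 ≡ 1, so λ ≡ 15.
  x = λ² - 10 - 11 = 225 - 21 ≡ 0; y = λ·(10 - 0) - 2 ≡ 12. → (0, 12)

(0, 12)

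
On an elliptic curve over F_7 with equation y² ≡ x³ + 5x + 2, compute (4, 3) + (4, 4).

The two points share x = 4 and their y-coordinates satisfy 3 + 4 ≡ 0 (mod 7), so they are inverses. Their sum is O.

O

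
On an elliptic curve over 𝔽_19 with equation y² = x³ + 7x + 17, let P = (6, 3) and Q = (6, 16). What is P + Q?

The two points share x = 6 and their y-coordinates satisfy 3 + 16 ≡ 0 (mod 19), so they are inverses. Their sum is the point at infinity.

O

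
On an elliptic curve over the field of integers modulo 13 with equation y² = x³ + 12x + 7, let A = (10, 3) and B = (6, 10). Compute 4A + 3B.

(11, 1)

First 4A:
Repeated addition: build up to 4A.
2A: tangent at (10, 3): λ = (3·10² + 12)/(2·3) ≡ 0/6. 6⁻¹ ≡ 11 (mod 13) since 6·11 = 66 ≡ 1, so λ ≡ 0·11 ≡ 0.
  x = λ² - 10 - 10 = 0 - 20 ≡ 6; y = λ·(10 - 6) - 3 ≡ 10. → (6, 10)
3A: (6, 10) + (10, 3). λ = (3 - 10)/(10 - 6) ≡ 6/4 mod 13. 4⁻¹ ≡ 10 (mod 13), so λ ≡ 8.
  x = λ² - 6 - 10 = 64 - 16 ≡ 9; y = λ·(6 - 9) - 10 ≡ 5. → (9, 5)
4A: (9, 5) + (10, 3). λ = (3 - 5)/(10 - 9) ≡ 11/1 mod 13. 1⁻¹ ≡ 1 (mod 13), so λ ≡ 11.
  x = λ² - 9 - 10 = 121 - 19 ≡ 11; y = λ·(9 - 11) - 5 ≡ 12. → (11, 12)
4A = (11, 12).
Next 3B:
Repeated addition: build up to 3B.
2B: tangent at (6, 10): λ = (3·6² + 12)/(2·10) ≡ 3/7. 7⁻¹ ≡ 2 (mod 13), so λ ≡ 3·2 ≡ 6.
  x = λ² - 6 - 6 = 36 - 12 ≡ 11; y = λ·(6 - 11) - 10 ≡ 12. → (11, 12)
3B: (11, 12) + (6, 10). λ = (10 - 12)/(6 - 11) ≡ 11/8 mod 13. 8⁻¹ ≡ 5 (mod 13), so λ ≡ 3.
  x = λ² - 11 - 6 = 9 - 17 ≡ 5; y = λ·(11 - 5) - 12 ≡ 6. → (5, 6)
3B = (5, 6).
Finally 4A + 3B:
(11, 12) + (5, 6). λ = (6 - 12)/(5 - 11) ≡ 7/7 mod 13. 7⁻¹ ≡ 2 (mod 13), so λ ≡ 1.
  x = λ² - 11 - 5 = 1 - 16 ≡ 11; y = λ·(11 - 11) - 12 ≡ 1. → (11, 1)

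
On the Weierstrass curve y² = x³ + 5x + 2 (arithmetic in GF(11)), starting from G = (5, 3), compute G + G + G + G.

Double-and-add on 4 = (100)₂. Start with G = (5, 3) for the leading 1-bit.
double: tangent at (5, 3): λ = (3·5² + 5)/(2·3) ≡ 3/6. 6⁻¹ ≡ 2 (mod 11), so λ ≡ 3·2 ≡ 6.
  x = λ² - 5 - 5 = 36 - 10 ≡ 4; y = λ·(5 - 4) - 3 ≡ 3. → (4, 3)
double: tangent at (4, 3): λ = (3·4² + 5)/(2·3) ≡ 9/6. 6⁻¹ ≡ 2 (mod 11) since 6·2 = 12 ≡ 1, so λ ≡ 9·2 ≡ 7.
  x = λ² - 4 - 4 = 49 - 8 ≡ 8; y = λ·(4 - 8) - 3 ≡ 2. → (8, 2)

(8, 2)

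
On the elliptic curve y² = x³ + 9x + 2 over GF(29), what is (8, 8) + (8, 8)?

tangent at (8, 8): λ = (3·8² + 9)/(2·8) ≡ 27/16. 16⁻¹ ≡ 20 (mod 29), so λ ≡ 27·20 ≡ 18.
  x = λ² - 8 - 8 = 324 - 16 ≡ 18; y = λ·(8 - 18) - 8 ≡ 15. → (18, 15)

(18, 15)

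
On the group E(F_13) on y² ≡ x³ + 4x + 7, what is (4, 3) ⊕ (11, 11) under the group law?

(7, 1)

(4, 3) + (11, 11). λ = (11 - 3)/(11 - 4) ≡ 8/7 mod 13. 7⁻¹ ≡ 2 (mod 13) since 7·2 = 14 ≡ 1, so λ ≡ 3.
  x = λ² - 4 - 11 = 9 - 15 ≡ 7; y = λ·(4 - 7) - 3 ≡ 1. → (7, 1)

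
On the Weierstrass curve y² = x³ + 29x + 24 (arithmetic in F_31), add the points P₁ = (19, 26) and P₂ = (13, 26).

(19, 26) + (13, 26). λ = (26 - 26)/(13 - 19) ≡ 0/25 mod 31. 25⁻¹ ≡ 5 (mod 31), so λ ≡ 0.
  x = λ² - 19 - 13 = 0 - 32 ≡ 30; y = λ·(19 - 30) - 26 ≡ 5. → (30, 5)

(30, 5)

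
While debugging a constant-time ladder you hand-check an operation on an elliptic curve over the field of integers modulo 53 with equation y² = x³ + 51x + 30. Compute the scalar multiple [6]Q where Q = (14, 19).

Repeated addition: build up to 6Q.
2Q: tangent at (14, 19): λ = (3·14² + 51)/(2·19) ≡ 3/38. 38⁻¹ ≡ 7 (mod 53), so λ ≡ 3·7 ≡ 21.
  x = λ² - 14 - 14 = 441 - 28 ≡ 42; y = λ·(14 - 42) - 19 ≡ 29. → (42, 29)
3Q: (42, 29) + (14, 19). λ = (19 - 29)/(14 - 42) ≡ 43/25 mod 53. 25⁻¹ ≡ 17 (mod 53) since 25·17 = 425 ≡ 1, so λ ≡ 42.
  x = λ² - 42 - 14 = 1764 - 56 ≡ 12; y = λ·(42 - 12) - 29 ≡ 12. → (12, 12)
4Q: (12, 12) + (14, 19). λ = (19 - 12)/(14 - 12) ≡ 7/2 mod 53. 2⁻¹ ≡ 27 (mod 53), so λ ≡ 30.
  x = λ² - 12 - 14 = 900 - 26 ≡ 26; y = λ·(12 - 26) - 12 ≡ 45. → (26, 45)
5Q: (26, 45) + (14, 19). λ = (19 - 45)/(14 - 26) ≡ 27/41 mod 53. 41⁻¹ ≡ 22 (mod 53), so λ ≡ 11.
  x = λ² - 26 - 14 = 121 - 40 ≡ 28; y = λ·(26 - 28) - 45 ≡ 39. → (28, 39)
6Q: (28, 39) + (14, 19). λ = (19 - 39)/(14 - 28) ≡ 33/39 mod 53. 39⁻¹ ≡ 34 (mod 53) since 39·34 = 1326 ≡ 1, so λ ≡ 9.
  x = λ² - 28 - 14 = 81 - 42 ≡ 39; y = λ·(28 - 39) - 39 ≡ 21. → (39, 21)

(39, 21)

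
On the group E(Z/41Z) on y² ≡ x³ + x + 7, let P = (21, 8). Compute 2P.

(38, 10)

tangent at (21, 8): λ = (3·21² + 1)/(2·8) ≡ 12/16. 16⁻¹ ≡ 18 (mod 41), so λ ≡ 12·18 ≡ 11.
  x = λ² - 21 - 21 = 121 - 42 ≡ 38; y = λ·(21 - 38) - 8 ≡ 10. → (38, 10)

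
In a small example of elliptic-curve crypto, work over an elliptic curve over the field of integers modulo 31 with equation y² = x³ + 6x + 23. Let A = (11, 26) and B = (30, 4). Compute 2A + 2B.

(9, 0)

First 2A:
Repeated addition: build up to 2A.
2A: tangent at (11, 26): λ = (3·11² + 6)/(2·26) ≡ 28/21. 21⁻¹ ≡ 3 (mod 31) since 21·3 = 63 ≡ 1, so λ ≡ 28·3 ≡ 22.
  x = λ² - 11 - 11 = 484 - 22 ≡ 28; y = λ·(11 - 28) - 26 ≡ 3. → (28, 3)
2A = (28, 3).
Next 2B:
Repeated addition: build up to 2B.
2B: tangent at (30, 4): λ = (3·30² + 6)/(2·4) ≡ 9/8. 8⁻¹ ≡ 4 (mod 31), so λ ≡ 9·4 ≡ 5.
  x = λ² - 30 - 30 = 25 - 60 ≡ 27; y = λ·(30 - 27) - 4 ≡ 11. → (27, 11)
2B = (27, 11).
Finally 2A + 2B:
(28, 3) + (27, 11). λ = (11 - 3)/(27 - 28) ≡ 8/30 mod 31. 30⁻¹ ≡ 30 (mod 31), so λ ≡ 23.
  x = λ² - 28 - 27 = 529 - 55 ≡ 9; y = λ·(28 - 9) - 3 ≡ 0. → (9, 0)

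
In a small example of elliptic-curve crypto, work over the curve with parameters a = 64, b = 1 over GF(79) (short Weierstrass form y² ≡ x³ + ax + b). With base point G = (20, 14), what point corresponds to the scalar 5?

Repeated addition: build up to 5G.
2G: tangent at (20, 14): λ = (3·20² + 64)/(2·14) ≡ 0/28. 28⁻¹ ≡ 48 (mod 79) since 28·48 = 1344 ≡ 1, so λ ≡ 0·48 ≡ 0.
  x = λ² - 20 - 20 = 0 - 40 ≡ 39; y = λ·(20 - 39) - 14 ≡ 65. → (39, 65)
3G: (39, 65) + (20, 14). λ = (14 - 65)/(20 - 39) ≡ 28/60 mod 79. 60⁻¹ ≡ 54 (mod 79) since 60·54 = 3240 ≡ 1, so λ ≡ 11.
  x = λ² - 39 - 20 = 121 - 59 ≡ 62; y = λ·(39 - 62) - 65 ≡ 77. → (62, 77)
4G: (62, 77) + (20, 14). λ = (14 - 77)/(20 - 62) ≡ 16/37 mod 79. 37⁻¹ ≡ 47 (mod 79) since 37·47 = 1739 ≡ 1, so λ ≡ 41.
  x = λ² - 62 - 20 = 1681 - 82 ≡ 19; y = λ·(62 - 19) - 77 ≡ 27. → (19, 27)
5G: (19, 27) + (20, 14). λ = (14 - 27)/(20 - 19) ≡ 66/1 mod 79. 1⁻¹ ≡ 1 (mod 79), so λ ≡ 66.
  x = λ² - 19 - 20 = 4356 - 39 ≡ 51; y = λ·(19 - 51) - 27 ≡ 73. → (51, 73)

(51, 73)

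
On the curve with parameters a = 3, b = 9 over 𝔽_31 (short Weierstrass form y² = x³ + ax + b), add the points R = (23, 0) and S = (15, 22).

(23, 0) + (15, 22). λ = (22 - 0)/(15 - 23) ≡ 22/23 mod 31. 23⁻¹ ≡ 27 (mod 31), so λ ≡ 5.
  x = λ² - 23 - 15 = 25 - 38 ≡ 18; y = λ·(23 - 18) - 0 ≡ 25. → (18, 25)

(18, 25)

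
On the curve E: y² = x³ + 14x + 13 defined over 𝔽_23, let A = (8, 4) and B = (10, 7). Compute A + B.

(13, 0)

(8, 4) + (10, 7). λ = (7 - 4)/(10 - 8) ≡ 3/2 mod 23. 2⁻¹ ≡ 12 (mod 23) since 2·12 = 24 ≡ 1, so λ ≡ 13.
  x = λ² - 8 - 10 = 169 - 18 ≡ 13; y = λ·(8 - 13) - 4 ≡ 0. → (13, 0)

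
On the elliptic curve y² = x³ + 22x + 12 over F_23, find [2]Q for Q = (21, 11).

(10, 6)

tangent at (21, 11): λ = (3·21² + 22)/(2·11) ≡ 11/22. 22⁻¹ ≡ 22 (mod 23), so λ ≡ 11·22 ≡ 12.
  x = λ² - 21 - 21 = 144 - 42 ≡ 10; y = λ·(21 - 10) - 11 ≡ 6. → (10, 6)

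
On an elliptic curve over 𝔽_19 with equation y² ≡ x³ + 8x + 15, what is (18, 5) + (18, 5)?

(11, 16)

tangent at (18, 5): λ = (3·18² + 8)/(2·5) ≡ 11/10. 10⁻¹ ≡ 2 (mod 19) since 10·2 = 20 ≡ 1, so λ ≡ 11·2 ≡ 3.
  x = λ² - 18 - 18 = 9 - 36 ≡ 11; y = λ·(18 - 11) - 5 ≡ 16. → (11, 16)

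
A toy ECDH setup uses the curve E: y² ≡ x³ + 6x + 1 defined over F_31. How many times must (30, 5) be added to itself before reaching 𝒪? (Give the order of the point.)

5

2P: tangent at (30, 5): λ = (3·30² + 6)/(2·5) ≡ 9/10. 10⁻¹ ≡ 28 (mod 31), so λ ≡ 9·28 ≡ 4.
  x = λ² - 30 - 30 = 16 - 60 ≡ 18; y = λ·(30 - 18) - 5 ≡ 12. → (18, 12)
3P: (18, 12) + (30, 5). λ = (5 - 12)/(30 - 18) ≡ 24/12 mod 31. 12⁻¹ ≡ 13 (mod 31), so λ ≡ 2.
  x = λ² - 18 - 30 = 4 - 48 ≡ 18; y = λ·(18 - 18) - 12 ≡ 19. → (18, 19)
4P: (18, 19) + (30, 5). λ = (5 - 19)/(30 - 18) ≡ 17/12 mod 31. 12⁻¹ ≡ 13 (mod 31), so λ ≡ 4.
  x = λ² - 18 - 30 = 16 - 48 ≡ 30; y = λ·(18 - 30) - 19 ≡ 26. → (30, 26)
5P: (30, 26) + (30, 5): same x and y₁ ≡ -y₂, so the sum is 𝒪.
5P = 𝒪, so the order is 5.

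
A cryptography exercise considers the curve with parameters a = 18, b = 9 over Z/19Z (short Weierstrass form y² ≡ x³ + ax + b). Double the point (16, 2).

tangent at (16, 2): λ = (3·16² + 18)/(2·2) ≡ 7/4. 4⁻¹ ≡ 5 (mod 19) since 4·5 = 20 ≡ 1, so λ ≡ 7·5 ≡ 16.
  x = λ² - 16 - 16 = 256 - 32 ≡ 15; y = λ·(16 - 15) - 2 ≡ 14. → (15, 14)

(15, 14)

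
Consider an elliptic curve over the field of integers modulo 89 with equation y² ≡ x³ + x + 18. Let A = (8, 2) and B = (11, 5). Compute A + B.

(8, 2) + (11, 5). λ = (5 - 2)/(11 - 8) ≡ 3/3 mod 89. 3⁻¹ ≡ 30 (mod 89), so λ ≡ 1.
  x = λ² - 8 - 11 = 1 - 19 ≡ 71; y = λ·(8 - 71) - 2 ≡ 24. → (71, 24)

(71, 24)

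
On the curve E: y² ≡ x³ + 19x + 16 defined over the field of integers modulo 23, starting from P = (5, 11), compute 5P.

O

Repeated addition: build up to 5P.
2P: tangent at (5, 11): λ = (3·5² + 19)/(2·11) ≡ 2/22. 22⁻¹ ≡ 22 (mod 23), so λ ≡ 2·22 ≡ 21.
  x = λ² - 5 - 5 = 441 - 10 ≡ 17; y = λ·(5 - 17) - 11 ≡ 13. → (17, 13)
3P: (17, 13) + (5, 11). λ = (11 - 13)/(5 - 17) ≡ 21/11 mod 23. 11⁻¹ ≡ 21 (mod 23) since 11·21 = 231 ≡ 1, so λ ≡ 4.
  x = λ² - 17 - 5 = 16 - 22 ≡ 17; y = λ·(17 - 17) - 13 ≡ 10. → (17, 10)
4P: (17, 10) + (5, 11). λ = (11 - 10)/(5 - 17) ≡ 1/11 mod 23. 11⁻¹ ≡ 21 (mod 23), so λ ≡ 21.
  x = λ² - 17 - 5 = 441 - 22 ≡ 5; y = λ·(17 - 5) - 10 ≡ 12. → (5, 12)
5P: (5, 12) + (5, 11): same x and y₁ ≡ -y₂, so the sum is O.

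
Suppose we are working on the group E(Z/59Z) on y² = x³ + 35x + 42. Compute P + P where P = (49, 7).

tangent at (49, 7): λ = (3·49² + 35)/(2·7) ≡ 40/14. 14⁻¹ ≡ 38 (mod 59) since 14·38 = 532 ≡ 1, so λ ≡ 40·38 ≡ 45.
  x = λ² - 49 - 49 = 2025 - 98 ≡ 39; y = λ·(49 - 39) - 7 ≡ 30. → (39, 30)

(39, 30)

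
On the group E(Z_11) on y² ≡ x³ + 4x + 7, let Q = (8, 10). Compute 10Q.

Double-and-add on 10 = (1010)₂. Start with Q = (8, 10) for the leading 1-bit.
double: tangent at (8, 10): λ = (3·8² + 4)/(2·10) ≡ 9/9. 9⁻¹ ≡ 5 (mod 11), so λ ≡ 9·5 ≡ 1.
  x = λ² - 8 - 8 = 1 - 16 ≡ 7; y = λ·(8 - 7) - 10 ≡ 2. → (7, 2)
double: tangent at (7, 2): λ = (3·7² + 4)/(2·2) ≡ 8/4. 4⁻¹ ≡ 3 (mod 11), so λ ≡ 8·3 ≡ 2.
  x = λ² - 7 - 7 = 4 - 14 ≡ 1; y = λ·(7 - 1) - 2 ≡ 10. → (1, 10)
add Q: (1, 10) + (8, 10). λ = (10 - 10)/(8 - 1) ≡ 0/7 mod 11. 7⁻¹ ≡ 8 (mod 11), so λ ≡ 0.
  x = λ² - 1 - 8 = 0 - 9 ≡ 2; y = λ·(1 - 2) - 10 ≡ 1. → (2, 1)
double: tangent at (2, 1): λ = (3·2² + 4)/(2·1) ≡ 5/2. 2⁻¹ ≡ 6 (mod 11), so λ ≡ 5·6 ≡ 8.
  x = λ² - 2 - 2 = 64 - 4 ≡ 5; y = λ·(2 - 5) - 1 ≡ 8. → (5, 8)

(5, 8)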